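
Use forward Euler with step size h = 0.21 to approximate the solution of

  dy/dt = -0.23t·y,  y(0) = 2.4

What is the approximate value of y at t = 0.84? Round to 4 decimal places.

Euler: y_{n+1} = y_n + h·f(t_n, y_n).
t=0.000000, y=2.400000: f=0.000000 → y ← 2.400000 + 0.21·0.000000 = 2.400000
t=0.210000, y=2.400000: f=-0.115920 → y ← 2.400000 + 0.21·(-0.115920) = 2.375657
t=0.420000, y=2.375657: f=-0.229488 → y ← 2.375657 + 0.21·(-0.229488) = 2.327464
t=0.630000, y=2.327464: f=-0.337250 → y ← 2.327464 + 0.21·(-0.337250) = 2.256642
y(0.84) ≈ 2.2566

2.2566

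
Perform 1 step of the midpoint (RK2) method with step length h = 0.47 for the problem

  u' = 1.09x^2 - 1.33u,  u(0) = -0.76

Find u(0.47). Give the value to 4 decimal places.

Midpoint: k1 = f(x_n, u_n); k2 = f(x_n + h/2, u_n + (h/2)·k1); u_{n+1} = u_n + h·k2.
x=0.000000, u=-0.760000:
  k1 = f(0.000000, -0.760000) = 1.010800
  k2 = f(0.235000, -0.522462) = 0.755070
  u ← -0.760000 + 0.47·0.755070 = -0.405117
u(0.47) ≈ -0.4051

-0.4051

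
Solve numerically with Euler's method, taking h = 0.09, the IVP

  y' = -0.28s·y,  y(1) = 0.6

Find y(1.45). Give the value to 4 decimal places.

0.5159

Euler: y_{n+1} = y_n + h·f(s_n, y_n).
s=1.000000, y=0.600000: f=-0.168000 → y ← 0.600000 + 0.09·(-0.168000) = 0.584880
s=1.090000, y=0.584880: f=-0.178505 → y ← 0.584880 + 0.09·(-0.178505) = 0.568815
s=1.180000, y=0.568815: f=-0.187936 → y ← 0.568815 + 0.09·(-0.187936) = 0.551900
s=1.270000, y=0.551900: f=-0.196256 → y ← 0.551900 + 0.09·(-0.196256) = 0.534237
s=1.360000, y=0.534237: f=-0.203438 → y ← 0.534237 + 0.09·(-0.203438) = 0.515928
y(1.45) ≈ 0.5159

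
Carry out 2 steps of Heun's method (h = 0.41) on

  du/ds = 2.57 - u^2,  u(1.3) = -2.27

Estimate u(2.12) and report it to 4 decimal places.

-37.0395

Heun: k1 = f(s_n, u_n); k2 = f(s_n + h, u_n + h·k1); u_{n+1} = u_n + (h/2)·(k1 + k2).
s=1.300000, u=-2.270000:
  k1 = f(1.300000, -2.270000) = -2.582900
  k2 = f(1.710000, -3.328989) = -8.512168
  u ← -2.270000 + (0.41/2)·(-2.582900 + (-8.512168)) = -4.544489
s=1.710000, u=-4.544489:
  k1 = f(1.710000, -4.544489) = -18.082379
  k2 = f(2.120000, -11.958264) = -140.430087
  u ← -4.544489 + (0.41/2)·(-18.082379 + (-140.430087)) = -37.039545
u(2.12) ≈ -37.0395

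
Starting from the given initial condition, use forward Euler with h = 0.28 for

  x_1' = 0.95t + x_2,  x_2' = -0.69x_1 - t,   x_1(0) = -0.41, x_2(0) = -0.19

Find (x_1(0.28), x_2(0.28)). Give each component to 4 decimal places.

Euler on (x_1,x_2): x_1_{n+1} = x_1_n + h·x_1', x_2_{n+1} = x_2_n + h·x_2'.
0.000000: (-0.410000, -0.190000); f=(-0.190000, 0.282900) → (-0.463200, -0.110788)
(x_1(0.28), x_2(0.28)) ≈ (-0.4632, -0.1108)

-0.4632, -0.1108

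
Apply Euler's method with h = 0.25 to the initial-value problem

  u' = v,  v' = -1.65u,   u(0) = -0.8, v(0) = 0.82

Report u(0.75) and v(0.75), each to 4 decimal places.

0.0414, 1.5223

Euler on (u,v): u_{n+1} = u_n + h·u', v_{n+1} = v_n + h·v'.
0.000000: (-0.800000, 0.820000); f=(0.820000, 1.320000) → (-0.595000, 1.150000)
0.250000: (-0.595000, 1.150000); f=(1.150000, 0.981750) → (-0.307500, 1.395437)
0.500000: (-0.307500, 1.395437); f=(1.395437, 0.507375) → (0.041359, 1.522281)
(u(0.75), v(0.75)) ≈ (0.0414, 1.5223)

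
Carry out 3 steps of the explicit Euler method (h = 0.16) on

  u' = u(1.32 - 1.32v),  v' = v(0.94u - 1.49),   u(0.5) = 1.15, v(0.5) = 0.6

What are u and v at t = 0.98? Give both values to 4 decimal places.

1.4975, 0.5144

Euler on (u,v): u_{n+1} = u_n + h·u', v_{n+1} = v_n + h·v'.
0.500000: (1.150000, 0.600000); f=(0.607200, -0.245400) → (1.247152, 0.560736)
0.660000: (1.247152, 0.560736); f=(0.723134, -0.178133) → (1.362853, 0.532235)
0.820000: (1.362853, 0.532235); f=(0.841494, -0.111193) → (1.497493, 0.514444)
(u(0.98), v(0.98)) ≈ (1.4975, 0.5144)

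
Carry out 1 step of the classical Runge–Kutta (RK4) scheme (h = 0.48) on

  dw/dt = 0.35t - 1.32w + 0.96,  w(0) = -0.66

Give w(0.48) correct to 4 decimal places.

RK4: k1 = f(t_n, w_n); k2 = f(t_n + h/2, w_n + (h/2)·k1); k3 = f(t_n + h/2, w_n + (h/2)·k2); k4 = f(t_n + h, w_n + h·k3); w_{n+1} = w_n + (h/6)·(k1 + 2k2 + 2k3 + k4).
t=0.000000, w=-0.660000:
  k1 = f(0.000000, -0.660000) = 1.831200
  k2 = f(0.240000, -0.220512) = 1.335076
  k3 = f(0.240000, -0.339582) = 1.492248
  k4 = f(0.480000, 0.056279) = 1.053712
  w ← -0.660000 + (0.48/6)·(k1 + 2k2 + 2k3 + k4) = 0.023165
w(0.48) ≈ 0.0232

0.0232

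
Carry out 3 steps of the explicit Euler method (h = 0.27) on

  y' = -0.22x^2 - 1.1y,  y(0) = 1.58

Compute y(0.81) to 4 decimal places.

0.5286

Euler: y_{n+1} = y_n + h·f(x_n, y_n).
x=0.000000, y=1.580000: f=-1.738000 → y ← 1.580000 + 0.27·(-1.738000) = 1.110740
x=0.270000, y=1.110740: f=-1.237852 → y ← 1.110740 + 0.27·(-1.237852) = 0.776520
x=0.540000, y=0.776520: f=-0.918324 → y ← 0.776520 + 0.27·(-0.918324) = 0.528572
y(0.81) ≈ 0.5286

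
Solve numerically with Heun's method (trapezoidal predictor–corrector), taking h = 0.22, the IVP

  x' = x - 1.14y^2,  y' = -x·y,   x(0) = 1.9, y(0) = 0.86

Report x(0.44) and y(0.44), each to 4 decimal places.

2.7025, 0.3422

Heun on (x,y): k1 = f(t_n, state_n); k2 = f(t_n + h, state_n + h·k1); state_{n+1} = state_n + (h/2)·(k1 + k2).
0.000000: (1.900000, 0.860000)
  k1 = (1.056856, -1.634000)
  predictor → (2.132508, 0.500520)
  k2 = (1.846915, -1.067363)
  → (2.219415, 0.562850)
0.220000: (2.219415, 0.562850)
  k1 = (1.858263, -1.249198)
  predictor → (2.628233, 0.288027)
  k2 = (2.533659, -0.757001)
  → (2.702526, 0.342168)
(x(0.44), y(0.44)) ≈ (2.7025, 0.3422)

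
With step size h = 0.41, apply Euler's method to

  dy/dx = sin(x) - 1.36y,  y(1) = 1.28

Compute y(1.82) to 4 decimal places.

0.8079

Euler: y_{n+1} = y_n + h·f(x_n, y_n).
x=1.000000, y=1.280000: f=-0.899329 → y ← 1.280000 + 0.41·(-0.899329) = 0.911275
x=1.410000, y=0.911275: f=-0.252234 → y ← 0.911275 + 0.41·(-0.252234) = 0.807859
y(1.82) ≈ 0.8079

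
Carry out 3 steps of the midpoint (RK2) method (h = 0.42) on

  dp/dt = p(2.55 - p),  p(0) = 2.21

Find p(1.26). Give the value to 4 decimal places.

Midpoint: k1 = f(t_n, p_n); k2 = f(t_n + h/2, p_n + (h/2)·k1); p_{n+1} = p_n + h·k2.
t=0.000000, p=2.210000:
  k1 = f(0.000000, 2.210000) = 0.751400
  k2 = f(0.210000, 2.367794) = 0.431426
  p ← 2.210000 + 0.42·0.431426 = 2.391199
t=0.420000, p=2.391199:
  k1 = f(0.420000, 2.391199) = 0.379725
  k2 = f(0.630000, 2.470941) = 0.195350
  p ← 2.391199 + 0.42·0.195350 = 2.473246
t=0.840000, p=2.473246:
  k1 = f(0.840000, 2.473246) = 0.189832
  k2 = f(1.050000, 2.513111) = 0.092707
  p ← 2.473246 + 0.42·0.092707 = 2.512183
p(1.26) ≈ 2.5122

2.5122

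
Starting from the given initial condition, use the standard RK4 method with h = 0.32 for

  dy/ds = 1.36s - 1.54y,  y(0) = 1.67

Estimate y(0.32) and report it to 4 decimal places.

RK4: k1 = f(s_n, y_n); k2 = f(s_n + h/2, y_n + (h/2)·k1); k3 = f(s_n + h/2, y_n + (h/2)·k2); k4 = f(s_n + h, y_n + h·k3); y_{n+1} = y_n + (h/6)·(k1 + 2k2 + 2k3 + k4).
s=0.000000, y=1.670000:
  k1 = f(0.000000, 1.670000) = -2.571800
  k2 = f(0.160000, 1.258512) = -1.720508
  k3 = f(0.160000, 1.394719) = -1.930267
  k4 = f(0.320000, 1.052315) = -1.185365
  y ← 1.670000 + (0.32/6)·(k1 + 2k2 + 2k3 + k4) = 1.080202
y(0.32) ≈ 1.0802

1.0802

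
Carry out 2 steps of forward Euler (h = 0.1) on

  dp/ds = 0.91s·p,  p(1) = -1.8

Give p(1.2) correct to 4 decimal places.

Euler: p_{n+1} = p_n + h·f(s_n, p_n).
s=1.000000, p=-1.800000: f=-1.638000 → p ← -1.800000 + 0.1·(-1.638000) = -1.963800
s=1.100000, p=-1.963800: f=-1.965764 → p ← -1.963800 + 0.1·(-1.965764) = -2.160376
p(1.2) ≈ -2.1604

-2.1604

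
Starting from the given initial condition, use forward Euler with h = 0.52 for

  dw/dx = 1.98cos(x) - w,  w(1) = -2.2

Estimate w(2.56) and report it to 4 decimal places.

Euler: w_{n+1} = w_n + h·f(x_n, w_n).
x=1.000000, w=-2.200000: f=3.269799 → w ← -2.200000 + 0.52·3.269799 = -0.499705
x=1.520000, w=-0.499705: f=0.600238 → w ← -0.499705 + 0.52·0.600238 = -0.187581
x=2.040000, w=-0.187581: f=-0.707728 → w ← -0.187581 + 0.52·(-0.707728) = -0.555599
w(2.56) ≈ -0.5556

-0.5556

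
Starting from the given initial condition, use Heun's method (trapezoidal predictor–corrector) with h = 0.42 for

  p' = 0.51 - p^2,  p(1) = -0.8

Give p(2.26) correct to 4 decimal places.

Heun: k1 = f(t_n, p_n); k2 = f(t_n + h, p_n + h·k1); p_{n+1} = p_n + (h/2)·(k1 + k2).
t=1.000000, p=-0.800000:
  k1 = f(1.000000, -0.800000) = -0.130000
  k2 = f(1.420000, -0.854600) = -0.220341
  p ← -0.800000 + (0.42/2)·(-0.130000 + (-0.220341)) = -0.873572
t=1.420000, p=-0.873572:
  k1 = f(1.420000, -0.873572) = -0.253127
  k2 = f(1.840000, -0.979885) = -0.450175
  p ← -0.873572 + (0.42/2)·(-0.253127 + (-0.450175)) = -1.021265
t=1.840000, p=-1.021265:
  k1 = f(1.840000, -1.021265) = -0.532982
  k2 = f(2.260000, -1.245118) = -1.040318
  p ← -1.021265 + (0.42/2)·(-0.532982 + (-1.040318)) = -1.351658
p(2.26) ≈ -1.3517

-1.3517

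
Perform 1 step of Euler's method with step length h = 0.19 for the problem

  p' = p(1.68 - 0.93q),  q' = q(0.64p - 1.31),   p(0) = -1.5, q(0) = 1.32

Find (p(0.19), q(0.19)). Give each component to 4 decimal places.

Euler on (p,q): p_{n+1} = p_n + h·p', q_{n+1} = q_n + h·q'.
0.000000: (-1.500000, 1.320000); f=(-0.678600, -2.996400) → (-1.628934, 0.750684)
(p(0.19), q(0.19)) ≈ (-1.6289, 0.7507)

-1.6289, 0.7507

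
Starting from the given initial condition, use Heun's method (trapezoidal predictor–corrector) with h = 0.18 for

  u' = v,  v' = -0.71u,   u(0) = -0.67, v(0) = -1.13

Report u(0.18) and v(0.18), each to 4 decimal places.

-0.8657, -1.0314

Heun on (u,v): k1 = f(t_n, state_n); k2 = f(t_n + h, state_n + h·k1); state_{n+1} = state_n + (h/2)·(k1 + k2).
0.000000: (-0.670000, -1.130000)
  k1 = (-1.130000, 0.475700)
  predictor → (-0.873400, -1.044374)
  k2 = (-1.044374, 0.620114)
  → (-0.865694, -1.031377)
(u(0.18), v(0.18)) ≈ (-0.8657, -1.0314)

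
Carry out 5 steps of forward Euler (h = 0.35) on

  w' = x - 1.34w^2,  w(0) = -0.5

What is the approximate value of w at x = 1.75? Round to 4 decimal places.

Euler: w_{n+1} = w_n + h·f(x_n, w_n).
x=0.000000, w=-0.500000: f=-0.335000 → w ← -0.500000 + 0.35·(-0.335000) = -0.617250
x=0.350000, w=-0.617250: f=-0.160537 → w ← -0.617250 + 0.35·(-0.160537) = -0.673438
x=0.700000, w=-0.673438: f=0.092285 → w ← -0.673438 + 0.35·0.092285 = -0.641138
x=1.050000, w=-0.641138: f=0.499182 → w ← -0.641138 + 0.35·0.499182 = -0.466424
x=1.400000, w=-0.466424: f=1.108481 → w ← -0.466424 + 0.35·1.108481 = -0.078456
w(1.75) ≈ -0.0785

-0.0785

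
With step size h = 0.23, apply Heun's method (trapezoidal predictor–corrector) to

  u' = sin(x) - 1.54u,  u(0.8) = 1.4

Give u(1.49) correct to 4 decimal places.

0.8822

Heun: k1 = f(x_n, u_n); k2 = f(x_n + h, u_n + h·k1); u_{n+1} = u_n + (h/2)·(k1 + k2).
x=0.800000, u=1.400000:
  k1 = f(0.800000, 1.400000) = -1.438644
  k2 = f(1.030000, 1.069112) = -0.789133
  u ← 1.400000 + (0.23/2)·(-1.438644 + (-0.789133)) = 1.143806
x=1.030000, u=1.143806:
  k1 = f(1.030000, 1.143806) = -0.904162
  k2 = f(1.260000, 0.935848) = -0.489116
  u ← 1.143806 + (0.23/2)·(-0.904162 + (-0.489116)) = 0.983579
x=1.260000, u=0.983579:
  k1 = f(1.260000, 0.983579) = -0.562621
  k2 = f(1.490000, 0.854176) = -0.318693
  u ← 0.983579 + (0.23/2)·(-0.562621 + (-0.318693)) = 0.882228
u(1.49) ≈ 0.8822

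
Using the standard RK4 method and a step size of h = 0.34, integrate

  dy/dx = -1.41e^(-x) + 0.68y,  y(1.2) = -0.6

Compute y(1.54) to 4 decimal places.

RK4: k1 = f(x_n, y_n); k2 = f(x_n + h/2, y_n + (h/2)·k1); k3 = f(x_n + h/2, y_n + (h/2)·k2); k4 = f(x_n + h, y_n + h·k3); y_{n+1} = y_n + (h/6)·(k1 + 2k2 + 2k3 + k4).
x=1.200000, y=-0.600000:
  k1 = f(1.200000, -0.600000) = -0.832684
  k2 = f(1.370000, -0.741556) = -0.862549
  k3 = f(1.370000, -0.746633) = -0.866001
  k4 = f(1.540000, -0.894441) = -0.910497
  y ← -0.600000 + (0.34/6)·(k1 + 2k2 + 2k3 + k4) = -0.894683
y(1.54) ≈ -0.8947

-0.8947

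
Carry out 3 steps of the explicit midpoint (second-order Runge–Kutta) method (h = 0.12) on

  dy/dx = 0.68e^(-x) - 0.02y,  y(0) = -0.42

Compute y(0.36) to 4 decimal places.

Midpoint: k1 = f(x_n, y_n); k2 = f(x_n + h/2, y_n + (h/2)·k1); y_{n+1} = y_n + h·k2.
x=0.000000, y=-0.420000:
  k1 = f(0.000000, -0.420000) = 0.688400
  k2 = f(0.060000, -0.378696) = 0.647974
  y ← -0.420000 + 0.12·0.647974 = -0.342243
x=0.120000, y=-0.342243:
  k1 = f(0.120000, -0.342243) = 0.609951
  k2 = f(0.180000, -0.305646) = 0.574097
  y ← -0.342243 + 0.12·0.574097 = -0.273352
x=0.240000, y=-0.273352:
  k1 = f(0.240000, -0.273352) = 0.540374
  k2 = f(0.300000, -0.240929) = 0.508575
  y ← -0.273352 + 0.12·0.508575 = -0.212323
y(0.36) ≈ -0.2123

-0.2123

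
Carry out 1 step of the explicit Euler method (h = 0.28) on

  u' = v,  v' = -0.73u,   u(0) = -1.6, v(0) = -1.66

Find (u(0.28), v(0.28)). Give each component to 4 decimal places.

Euler on (u,v): u_{n+1} = u_n + h·u', v_{n+1} = v_n + h·v'.
0.000000: (-1.600000, -1.660000); f=(-1.660000, 1.168000) → (-2.064800, -1.332960)
(u(0.28), v(0.28)) ≈ (-2.0648, -1.3330)

-2.0648, -1.3330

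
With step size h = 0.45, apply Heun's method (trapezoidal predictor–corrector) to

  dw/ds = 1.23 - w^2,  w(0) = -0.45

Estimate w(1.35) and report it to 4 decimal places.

Heun: k1 = f(s_n, w_n); k2 = f(s_n + h, w_n + h·k1); w_{n+1} = w_n + (h/2)·(k1 + k2).
s=0.000000, w=-0.450000:
  k1 = f(0.000000, -0.450000) = 1.027500
  k2 = f(0.450000, 0.012375) = 1.229847
  w ← -0.450000 + (0.45/2)·(1.027500 + 1.229847) = 0.057903
s=0.450000, w=0.057903:
  k1 = f(0.450000, 0.057903) = 1.226647
  k2 = f(0.900000, 0.609894) = 0.858029
  w ← 0.057903 + (0.45/2)·(1.226647 + 0.858029) = 0.526955
s=0.900000, w=0.526955:
  k1 = f(0.900000, 0.526955) = 0.952318
  k2 = f(1.350000, 0.955498) = 0.317023
  w ← 0.526955 + (0.45/2)·(0.952318 + 0.317023) = 0.812557
w(1.35) ≈ 0.8126

0.8126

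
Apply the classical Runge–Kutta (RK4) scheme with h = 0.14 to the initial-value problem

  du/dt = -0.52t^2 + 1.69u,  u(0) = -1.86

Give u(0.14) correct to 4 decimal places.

RK4: k1 = f(t_n, u_n); k2 = f(t_n + h/2, u_n + (h/2)·k1); k3 = f(t_n + h/2, u_n + (h/2)·k2); k4 = f(t_n + h, u_n + h·k3); u_{n+1} = u_n + (h/6)·(k1 + 2k2 + 2k3 + k4).
t=0.000000, u=-1.860000:
  k1 = f(0.000000, -1.860000) = -3.143400
  k2 = f(0.070000, -2.080038) = -3.517812
  k3 = f(0.070000, -2.106247) = -3.562105
  k4 = f(0.140000, -2.358695) = -3.996386
  u ← -1.860000 + (0.14/6)·(k1 + 2k2 + 2k3 + k4) = -2.356991
u(0.14) ≈ -2.3570

-2.3570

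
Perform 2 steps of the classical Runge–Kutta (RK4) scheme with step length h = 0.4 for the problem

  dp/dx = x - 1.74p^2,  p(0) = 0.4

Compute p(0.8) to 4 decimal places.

RK4: k1 = f(x_n, p_n); k2 = f(x_n + h/2, p_n + (h/2)·k1); k3 = f(x_n + h/2, p_n + (h/2)·k2); k4 = f(x_n + h, p_n + h·k3); p_{n+1} = p_n + (h/6)·(k1 + 2k2 + 2k3 + k4).
x=0.000000, p=0.400000:
  k1 = f(0.000000, 0.400000) = -0.278400
  k2 = f(0.200000, 0.344320) = -0.006288
  k3 = f(0.200000, 0.398742) = -0.076652
  k4 = f(0.400000, 0.369339) = 0.162644
  p ← 0.400000 + (0.4/6)·(k1 + 2k2 + 2k3 + k4) = 0.381224
x=0.400000, p=0.381224:
  k1 = f(0.400000, 0.381224) = 0.147122
  k2 = f(0.600000, 0.410649) = 0.306580
  k3 = f(0.600000, 0.442540) = 0.259235
  k4 = f(0.800000, 0.484918) = 0.390846
  p ← 0.381224 + (0.4/6)·(k1 + 2k2 + 2k3 + k4) = 0.492531
p(0.8) ≈ 0.4925

0.4925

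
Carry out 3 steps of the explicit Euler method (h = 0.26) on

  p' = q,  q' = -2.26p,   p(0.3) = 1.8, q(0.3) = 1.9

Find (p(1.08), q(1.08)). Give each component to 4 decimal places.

Euler on (p,q): p_{n+1} = p_n + h·p', q_{n+1} = q_n + h·q'.
0.300000: (1.800000, 1.900000); f=(1.900000, -4.068000) → (2.294000, 0.842320)
0.560000: (2.294000, 0.842320); f=(0.842320, -5.184440) → (2.513003, -0.505634)
0.820000: (2.513003, -0.505634); f=(-0.505634, -5.679387) → (2.381538, -1.982275)
(p(1.08), q(1.08)) ≈ (2.3815, -1.9823)

2.3815, -1.9823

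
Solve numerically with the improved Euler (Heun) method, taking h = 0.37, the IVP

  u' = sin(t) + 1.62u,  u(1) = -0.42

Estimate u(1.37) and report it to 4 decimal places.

Heun: k1 = f(t_n, u_n); k2 = f(t_n + h, u_n + h·k1); u_{n+1} = u_n + (h/2)·(k1 + k2).
t=1.000000, u=-0.420000:
  k1 = f(1.000000, -0.420000) = 0.161071
  k2 = f(1.370000, -0.360404) = 0.396054
  u ← -0.420000 + (0.37/2)·(0.161071 + 0.396054) = -0.316932
u(1.37) ≈ -0.3169

-0.3169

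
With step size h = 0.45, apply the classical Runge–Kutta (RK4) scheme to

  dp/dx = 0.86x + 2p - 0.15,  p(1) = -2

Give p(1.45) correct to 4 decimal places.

-4.2725

RK4: k1 = f(x_n, p_n); k2 = f(x_n + h/2, p_n + (h/2)·k1); k3 = f(x_n + h/2, p_n + (h/2)·k2); k4 = f(x_n + h, p_n + h·k3); p_{n+1} = p_n + (h/6)·(k1 + 2k2 + 2k3 + k4).
x=1.000000, p=-2.000000:
  k1 = f(1.000000, -2.000000) = -3.290000
  k2 = f(1.225000, -2.740250) = -4.577000
  k3 = f(1.225000, -3.029825) = -5.156150
  k4 = f(1.450000, -4.320267) = -7.543535
  p ← -2.000000 + (0.45/6)·(k1 + 2k2 + 2k3 + k4) = -4.272488
p(1.45) ≈ -4.2725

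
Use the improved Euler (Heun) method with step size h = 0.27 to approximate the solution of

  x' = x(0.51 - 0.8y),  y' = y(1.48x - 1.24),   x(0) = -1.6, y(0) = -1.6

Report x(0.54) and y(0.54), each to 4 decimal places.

Heun on (x,y): k1 = f(t_n, state_n); k2 = f(t_n + h, state_n + h·k1); state_{n+1} = state_n + (h/2)·(k1 + k2).
0.000000: (-1.600000, -1.600000)
  k1 = (-2.864000, 5.772800)
  predictor → (-2.373280, -0.041344)
  k2 = (-1.288870, 0.196485)
  → (-2.160637, -0.794146)
0.270000: (-2.160637, -0.794146)
  k1 = (-2.474615, 3.524218)
  predictor → (-2.828783, 0.157392)
  k2 = (-1.086496, -0.854106)
  → (-2.641387, -0.433681)
(x(0.54), y(0.54)) ≈ (-2.6414, -0.4337)

-2.6414, -0.4337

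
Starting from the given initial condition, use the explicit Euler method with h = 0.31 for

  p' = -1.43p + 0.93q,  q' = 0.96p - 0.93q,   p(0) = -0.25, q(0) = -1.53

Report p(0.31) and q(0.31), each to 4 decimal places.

-0.5803, -1.1633

Euler on (p,q): p_{n+1} = p_n + h·p', q_{n+1} = q_n + h·q'.
0.000000: (-0.250000, -1.530000); f=(-1.065400, 1.182900) → (-0.580274, -1.163301)
(p(0.31), q(0.31)) ≈ (-0.5803, -1.1633)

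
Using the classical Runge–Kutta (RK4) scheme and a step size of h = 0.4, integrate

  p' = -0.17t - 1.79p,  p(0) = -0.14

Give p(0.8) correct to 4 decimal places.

RK4: k1 = f(t_n, p_n); k2 = f(t_n + h/2, p_n + (h/2)·k1); k3 = f(t_n + h/2, p_n + (h/2)·k2); k4 = f(t_n + h, p_n + h·k3); p_{n+1} = p_n + (h/6)·(k1 + 2k2 + 2k3 + k4).
t=0.000000, p=-0.140000:
  k1 = f(0.000000, -0.140000) = 0.250600
  k2 = f(0.200000, -0.089880) = 0.126885
  k3 = f(0.200000, -0.114623) = 0.171175
  k4 = f(0.400000, -0.071530) = 0.060039
  p ← -0.140000 + (0.4/6)·(k1 + 2k2 + 2k3 + k4) = -0.079549
t=0.400000, p=-0.079549:
  k1 = f(0.400000, -0.079549) = 0.074393
  k2 = f(0.600000, -0.064671) = 0.013761
  k3 = f(0.600000, -0.076797) = 0.035467
  k4 = f(0.800000, -0.065363) = -0.019001
  p ← -0.079549 + (0.4/6)·(k1 + 2k2 + 2k3 + k4) = -0.069293
p(0.8) ≈ -0.0693

-0.0693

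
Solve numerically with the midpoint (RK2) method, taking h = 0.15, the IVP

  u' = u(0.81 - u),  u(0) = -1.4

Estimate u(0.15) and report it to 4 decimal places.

-1.9978

Midpoint: k1 = f(t_n, u_n); k2 = f(t_n + h/2, u_n + (h/2)·k1); u_{n+1} = u_n + h·k2.
t=0.000000, u=-1.400000:
  k1 = f(0.000000, -1.400000) = -3.094000
  k2 = f(0.075000, -1.632050) = -3.985548
  u ← -1.400000 + 0.15·(-3.985548) = -1.997832
u(0.15) ≈ -1.9978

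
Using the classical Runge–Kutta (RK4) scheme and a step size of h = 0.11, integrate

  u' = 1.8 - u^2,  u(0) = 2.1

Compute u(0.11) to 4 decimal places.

1.8682

RK4: k1 = f(x_n, u_n); k2 = f(x_n + h/2, u_n + (h/2)·k1); k3 = f(x_n + h/2, u_n + (h/2)·k2); k4 = f(x_n + h, u_n + h·k3); u_{n+1} = u_n + (h/6)·(k1 + 2k2 + 2k3 + k4).
x=0.000000, u=2.100000:
  k1 = f(0.000000, 2.100000) = -2.610000
  k2 = f(0.055000, 1.956450) = -2.027697
  k3 = f(0.055000, 1.988477) = -2.154040
  k4 = f(0.110000, 1.863056) = -1.670976
  u ← 2.100000 + (0.11/6)·(k1 + 2k2 + 2k3 + k4) = 1.868185
u(0.11) ≈ 1.8682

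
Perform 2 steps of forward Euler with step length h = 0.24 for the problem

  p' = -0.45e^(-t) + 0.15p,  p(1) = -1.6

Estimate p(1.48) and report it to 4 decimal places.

Euler: p_{n+1} = p_n + h·f(t_n, p_n).
t=1.000000, p=-1.600000: f=-0.405546 → p ← -1.600000 + 0.24·(-0.405546) = -1.697331
t=1.240000, p=-1.697331: f=-0.384823 → p ← -1.697331 + 0.24·(-0.384823) = -1.789688
p(1.48) ≈ -1.7897

-1.7897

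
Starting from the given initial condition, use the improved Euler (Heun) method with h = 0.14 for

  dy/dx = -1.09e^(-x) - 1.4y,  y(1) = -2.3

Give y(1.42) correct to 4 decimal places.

Heun: k1 = f(x_n, y_n); k2 = f(x_n + h, y_n + h·k1); y_{n+1} = y_n + (h/2)·(k1 + k2).
x=1.000000, y=-2.300000:
  k1 = f(1.000000, -2.300000) = 2.819011
  k2 = f(1.140000, -1.905338) = 2.318871
  y ← -2.300000 + (0.14/2)·(2.819011 + 2.318871) = -1.940348
x=1.140000, y=-1.940348:
  k1 = f(1.140000, -1.940348) = 2.367885
  k2 = f(1.280000, -1.608844) = 1.949321
  y ← -1.940348 + (0.14/2)·(2.367885 + 1.949321) = -1.638144
x=1.280000, y=-1.638144:
  k1 = f(1.280000, -1.638144) = 1.990341
  k2 = f(1.420000, -1.359496) = 1.639826
  y ← -1.638144 + (0.14/2)·(1.990341 + 1.639826) = -1.384032
y(1.42) ≈ -1.3840

-1.3840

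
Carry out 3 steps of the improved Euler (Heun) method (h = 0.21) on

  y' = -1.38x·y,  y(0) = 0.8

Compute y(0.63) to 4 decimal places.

Heun: k1 = f(x_n, y_n); k2 = f(x_n + h, y_n + h·k1); y_{n+1} = y_n + (h/2)·(k1 + k2).
x=0.000000, y=0.800000:
  k1 = f(0.000000, 0.800000) = 0.000000
  k2 = f(0.210000, 0.800000) = -0.231840
  y ← 0.800000 + (0.21/2)·(0.000000 + (-0.231840)) = 0.775657
x=0.210000, y=0.775657:
  k1 = f(0.210000, 0.775657) = -0.224785
  k2 = f(0.420000, 0.728452) = -0.422211
  y ← 0.775657 + (0.21/2)·(-0.224785 + (-0.422211)) = 0.707722
x=0.420000, y=0.707722:
  k1 = f(0.420000, 0.707722) = -0.410196
  k2 = f(0.630000, 0.621581) = -0.540403
  y ← 0.707722 + (0.21/2)·(-0.410196 + (-0.540403)) = 0.607909
y(0.63) ≈ 0.6079

0.6079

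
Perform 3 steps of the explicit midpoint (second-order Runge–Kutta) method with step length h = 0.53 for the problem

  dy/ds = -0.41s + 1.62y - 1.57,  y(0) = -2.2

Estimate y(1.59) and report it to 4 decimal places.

Midpoint: k1 = f(s_n, y_n); k2 = f(s_n + h/2, y_n + (h/2)·k1); y_{n+1} = y_n + h·k2.
s=0.000000, y=-2.200000:
  k1 = f(0.000000, -2.200000) = -5.134000
  k2 = f(0.265000, -3.560510) = -7.446676
  y ← -2.200000 + 0.53·(-7.446676) = -6.146738
s=0.530000, y=-6.146738:
  k1 = f(0.530000, -6.146738) = -11.745016
  k2 = f(0.795000, -9.259168) = -16.895802
  y ← -6.146738 + 0.53·(-16.895802) = -15.101513
s=1.060000, y=-15.101513:
  k1 = f(1.060000, -15.101513) = -26.469051
  k2 = f(1.325000, -22.115812) = -37.940865
  y ← -15.101513 + 0.53·(-37.940865) = -35.210172
y(1.59) ≈ -35.2102

-35.2102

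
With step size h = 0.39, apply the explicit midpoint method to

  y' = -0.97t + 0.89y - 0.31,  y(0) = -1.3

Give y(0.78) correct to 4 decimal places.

-3.2671

Midpoint: k1 = f(t_n, y_n); k2 = f(t_n + h/2, y_n + (h/2)·k1); y_{n+1} = y_n + h·k2.
t=0.000000, y=-1.300000:
  k1 = f(0.000000, -1.300000) = -1.467000
  k2 = f(0.195000, -1.586065) = -1.910748
  y ← -1.300000 + 0.39·(-1.910748) = -2.045192
t=0.390000, y=-2.045192:
  k1 = f(0.390000, -2.045192) = -2.508521
  k2 = f(0.585000, -2.534353) = -3.133024
  y ← -2.045192 + 0.39·(-3.133024) = -3.267071
y(0.78) ≈ -3.2671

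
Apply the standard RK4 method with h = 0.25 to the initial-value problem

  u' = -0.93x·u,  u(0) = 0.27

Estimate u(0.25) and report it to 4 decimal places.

RK4: k1 = f(x_n, u_n); k2 = f(x_n + h/2, u_n + (h/2)·k1); k3 = f(x_n + h/2, u_n + (h/2)·k2); k4 = f(x_n + h, u_n + h·k3); u_{n+1} = u_n + (h/6)·(k1 + 2k2 + 2k3 + k4).
x=0.000000, u=0.270000:
  k1 = f(0.000000, 0.270000) = 0.000000
  k2 = f(0.125000, 0.270000) = -0.031388
  k3 = f(0.125000, 0.266077) = -0.030931
  k4 = f(0.250000, 0.262267) = -0.060977
  u ← 0.270000 + (0.25/6)·(k1 + 2k2 + 2k3 + k4) = 0.262266
u(0.25) ≈ 0.2623

0.2623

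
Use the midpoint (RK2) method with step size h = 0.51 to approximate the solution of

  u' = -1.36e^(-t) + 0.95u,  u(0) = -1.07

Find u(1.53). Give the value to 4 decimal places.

Midpoint: k1 = f(t_n, u_n); k2 = f(t_n + h/2, u_n + (h/2)·k1); u_{n+1} = u_n + h·k2.
t=0.000000, u=-1.070000:
  k1 = f(0.000000, -1.070000) = -2.376500
  k2 = f(0.255000, -1.676008) = -2.646094
  u ← -1.070000 + 0.51·(-2.646094) = -2.419508
t=0.510000, u=-2.419508:
  k1 = f(0.510000, -2.419508) = -3.115206
  k2 = f(0.765000, -3.213885) = -3.686045
  u ← -2.419508 + 0.51·(-3.686045) = -4.299391
t=1.020000, u=-4.299391:
  k1 = f(1.020000, -4.299391) = -4.574830
  k2 = f(1.275000, -5.465973) = -5.572700
  u ← -4.299391 + 0.51·(-5.572700) = -7.141468
u(1.53) ≈ -7.1415

-7.1415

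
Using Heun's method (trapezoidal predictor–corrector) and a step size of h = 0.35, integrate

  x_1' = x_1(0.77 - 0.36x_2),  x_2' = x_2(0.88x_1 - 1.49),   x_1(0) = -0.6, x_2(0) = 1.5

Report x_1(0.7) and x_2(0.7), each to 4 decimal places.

Heun on (x_1,x_2): k1 = f(s_n, state_n); k2 = f(s_n + h, state_n + h·k1); state_{n+1} = state_n + (h/2)·(k1 + k2).
0.000000: (-0.600000, 1.500000)
  k1 = (-0.138000, -3.027000)
  predictor → (-0.648300, 0.440550)
  k2 = (-0.396372, -0.907755)
  → (-0.693515, 0.811418)
0.350000: (-0.693515, 0.811418)
  k1 = (-0.331424, -1.704215)
  predictor → (-0.809513, 0.214942)
  k2 = (-0.560686, -0.473383)
  → (-0.849634, 0.430338)
(x_1(0.7), x_2(0.7)) ≈ (-0.8496, 0.4303)

-0.8496, 0.4303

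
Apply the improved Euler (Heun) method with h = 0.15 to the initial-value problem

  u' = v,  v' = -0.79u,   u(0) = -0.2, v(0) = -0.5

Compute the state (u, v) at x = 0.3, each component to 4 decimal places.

Heun on (u,v): k1 = f(x_n, state_n); k2 = f(x_n + h, state_n + h·k1); state_{n+1} = state_n + (h/2)·(k1 + k2).
0.000000: (-0.200000, -0.500000)
  k1 = (-0.500000, 0.158000)
  predictor → (-0.275000, -0.476300)
  k2 = (-0.476300, 0.217250)
  → (-0.273223, -0.471856)
0.150000: (-0.273223, -0.471856)
  k1 = (-0.471856, 0.215846)
  predictor → (-0.344001, -0.439479)
  k2 = (-0.439479, 0.271761)
  → (-0.341573, -0.435286)
(u(0.3), v(0.3)) ≈ (-0.3416, -0.4353)

-0.3416, -0.4353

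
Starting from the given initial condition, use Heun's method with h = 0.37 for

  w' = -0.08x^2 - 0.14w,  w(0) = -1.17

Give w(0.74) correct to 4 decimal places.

-1.0669

Heun: k1 = f(x_n, w_n); k2 = f(x_n + h, w_n + h·k1); w_{n+1} = w_n + (h/2)·(k1 + k2).
x=0.000000, w=-1.170000:
  k1 = f(0.000000, -1.170000) = 0.163800
  k2 = f(0.370000, -1.109394) = 0.144363
  w ← -1.170000 + (0.37/2)·(0.163800 + 0.144363) = -1.112990
x=0.370000, w=-1.112990:
  k1 = f(0.370000, -1.112990) = 0.144867
  k2 = f(0.740000, -1.059389) = 0.104506
  w ← -1.112990 + (0.37/2)·(0.144867 + 0.104506) = -1.066856
w(0.74) ≈ -1.0669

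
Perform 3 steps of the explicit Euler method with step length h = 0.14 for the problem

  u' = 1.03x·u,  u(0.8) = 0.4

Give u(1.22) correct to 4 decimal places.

0.5855

Euler: u_{n+1} = u_n + h·f(x_n, u_n).
x=0.800000, u=0.400000: f=0.329600 → u ← 0.400000 + 0.14·0.329600 = 0.446144
x=0.940000, u=0.446144: f=0.431957 → u ← 0.446144 + 0.14·0.431957 = 0.506618
x=1.080000, u=0.506618: f=0.563562 → u ← 0.506618 + 0.14·0.563562 = 0.585517
u(1.22) ≈ 0.5855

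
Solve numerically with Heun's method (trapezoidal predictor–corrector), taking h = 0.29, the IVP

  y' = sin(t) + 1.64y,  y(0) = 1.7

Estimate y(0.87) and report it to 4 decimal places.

Heun: k1 = f(t_n, y_n); k2 = f(t_n + h, y_n + h·k1); y_{n+1} = y_n + (h/2)·(k1 + k2).
t=0.000000, y=1.700000:
  k1 = f(0.000000, 1.700000) = 2.788000
  k2 = f(0.290000, 2.508520) = 4.399925
  y ← 1.700000 + (0.29/2)·(2.788000 + 4.399925) = 2.742249
t=0.290000, y=2.742249:
  k1 = f(0.290000, 2.742249) = 4.783241
  k2 = f(0.580000, 4.129389) = 7.320222
  y ← 2.742249 + (0.29/2)·(4.783241 + 7.320222) = 4.497251
t=0.580000, y=4.497251:
  k1 = f(0.580000, 4.497251) = 7.923516
  k2 = f(0.870000, 6.795071) = 11.908245
  y ← 4.497251 + (0.29/2)·(7.923516 + 11.908245) = 7.372857
y(0.87) ≈ 7.3729

7.3729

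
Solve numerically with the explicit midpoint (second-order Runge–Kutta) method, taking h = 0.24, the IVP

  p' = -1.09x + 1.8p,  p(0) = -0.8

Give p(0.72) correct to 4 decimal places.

-3.2605

Midpoint: k1 = f(x_n, p_n); k2 = f(x_n + h/2, p_n + (h/2)·k1); p_{n+1} = p_n + h·k2.
x=0.000000, p=-0.800000:
  k1 = f(0.000000, -0.800000) = -1.440000
  k2 = f(0.120000, -0.972800) = -1.881840
  p ← -0.800000 + 0.24·(-1.881840) = -1.251642
x=0.240000, p=-1.251642:
  k1 = f(0.240000, -1.251642) = -2.514555
  k2 = f(0.360000, -1.553388) = -3.188499
  p ← -1.251642 + 0.24·(-3.188499) = -2.016881
x=0.480000, p=-2.016881:
  k1 = f(0.480000, -2.016881) = -4.153586
  k2 = f(0.600000, -2.515312) = -5.181561
  p ← -2.016881 + 0.24·(-5.181561) = -3.260456
p(0.72) ≈ -3.2605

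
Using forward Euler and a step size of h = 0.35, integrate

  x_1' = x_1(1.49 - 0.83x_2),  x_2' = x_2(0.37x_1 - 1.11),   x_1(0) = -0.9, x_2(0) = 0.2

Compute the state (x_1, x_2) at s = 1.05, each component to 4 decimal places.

Euler on (x_1,x_2): x_1_{n+1} = x_1_n + h·x_1', x_2_{n+1} = x_2_n + h·x_2'.
0.000000: (-0.900000, 0.200000); f=(-1.191600, -0.288600) → (-1.317060, 0.098990)
0.350000: (-1.317060, 0.098990); f=(-1.854208, -0.158118) → (-1.966033, 0.043649)
0.700000: (-1.966033, 0.043649); f=(-2.858162, -0.080202) → (-2.966389, 0.015578)
(x_1(1.05), x_2(1.05)) ≈ (-2.9664, 0.0156)

-2.9664, 0.0156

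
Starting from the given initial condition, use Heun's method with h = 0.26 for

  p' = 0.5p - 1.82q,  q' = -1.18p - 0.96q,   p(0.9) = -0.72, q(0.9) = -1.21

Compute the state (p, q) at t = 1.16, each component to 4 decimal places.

Heun on (p,q): k1 = f(t_n, state_n); k2 = f(t_n + h, state_n + h·k1); state_{n+1} = state_n + (h/2)·(k1 + k2).
0.900000: (-0.720000, -1.210000)
  k1 = (1.842200, 2.011200)
  predictor → (-0.241028, -0.687088)
  k2 = (1.129986, 0.944018)
  → (-0.333616, -0.825822)
(p(1.16), q(1.16)) ≈ (-0.3336, -0.8258)

-0.3336, -0.8258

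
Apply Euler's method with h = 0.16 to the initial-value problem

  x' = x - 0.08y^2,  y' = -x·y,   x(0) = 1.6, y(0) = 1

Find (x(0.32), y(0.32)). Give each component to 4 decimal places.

Euler on (x,y): x_{n+1} = x_n + h·x', y_{n+1} = y_n + h·y'.
0.000000: (1.600000, 1.000000); f=(1.520000, -1.600000) → (1.843200, 0.744000)
0.160000: (1.843200, 0.744000); f=(1.798917, -1.371341) → (2.131027, 0.524585)
(x(0.32), y(0.32)) ≈ (2.1310, 0.5246)

2.1310, 0.5246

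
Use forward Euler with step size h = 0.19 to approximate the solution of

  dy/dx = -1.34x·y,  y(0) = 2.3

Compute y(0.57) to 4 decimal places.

Euler: y_{n+1} = y_n + h·f(x_n, y_n).
x=0.000000, y=2.300000: f=0.000000 → y ← 2.300000 + 0.19·0.000000 = 2.300000
x=0.190000, y=2.300000: f=-0.585580 → y ← 2.300000 + 0.19·(-0.585580) = 2.188740
x=0.380000, y=2.188740: f=-1.114506 → y ← 2.188740 + 0.19·(-1.114506) = 1.976984
y(0.57) ≈ 1.9770

1.9770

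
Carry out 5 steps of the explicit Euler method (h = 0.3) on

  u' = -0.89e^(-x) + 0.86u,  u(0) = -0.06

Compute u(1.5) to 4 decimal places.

-1.7004

Euler: u_{n+1} = u_n + h·f(x_n, u_n).
x=0.000000, u=-0.060000: f=-0.941600 → u ← -0.060000 + 0.3·(-0.941600) = -0.342480
x=0.300000, u=-0.342480: f=-0.953861 → u ← -0.342480 + 0.3·(-0.953861) = -0.628638
x=0.600000, u=-0.628638: f=-1.029071 → u ← -0.628638 + 0.3·(-1.029071) = -0.937360
x=0.900000, u=-0.937360: f=-1.167976 → u ← -0.937360 + 0.3·(-1.167976) = -1.287753
x=1.200000, u=-1.287753: f=-1.375530 → u ← -1.287753 + 0.3·(-1.375530) = -1.700412
u(1.5) ≈ -1.7004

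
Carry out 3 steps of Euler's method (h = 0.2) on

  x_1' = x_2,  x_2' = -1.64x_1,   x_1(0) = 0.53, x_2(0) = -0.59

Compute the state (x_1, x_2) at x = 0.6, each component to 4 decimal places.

0.0794, -0.9840

Euler on (x_1,x_2): x_1_{n+1} = x_1_n + h·x_1', x_2_{n+1} = x_2_n + h·x_2'.
0.000000: (0.530000, -0.590000); f=(-0.590000, -0.869200) → (0.412000, -0.763840)
0.200000: (0.412000, -0.763840); f=(-0.763840, -0.675680) → (0.259232, -0.898976)
0.400000: (0.259232, -0.898976); f=(-0.898976, -0.425140) → (0.079437, -0.984004)
(x_1(0.6), x_2(0.6)) ≈ (0.0794, -0.9840)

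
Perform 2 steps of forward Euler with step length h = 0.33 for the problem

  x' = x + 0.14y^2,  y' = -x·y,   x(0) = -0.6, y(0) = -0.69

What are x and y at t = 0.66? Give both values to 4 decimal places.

Euler on (x,y): x_{n+1} = x_n + h·x', y_{n+1} = y_n + h·y'.
0.000000: (-0.600000, -0.690000); f=(-0.533346, -0.414000) → (-0.776004, -0.826620)
0.330000: (-0.776004, -0.826620); f=(-0.680342, -0.641461) → (-1.000517, -1.038302)
(x(0.66), y(0.66)) ≈ (-1.0005, -1.0383)

-1.0005, -1.0383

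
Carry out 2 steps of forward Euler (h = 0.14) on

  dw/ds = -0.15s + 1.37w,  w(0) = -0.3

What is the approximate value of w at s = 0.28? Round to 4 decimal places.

-0.4291

Euler: w_{n+1} = w_n + h·f(s_n, w_n).
s=0.000000, w=-0.300000: f=-0.411000 → w ← -0.300000 + 0.14·(-0.411000) = -0.357540
s=0.140000, w=-0.357540: f=-0.510830 → w ← -0.357540 + 0.14·(-0.510830) = -0.429056
w(0.28) ≈ -0.4291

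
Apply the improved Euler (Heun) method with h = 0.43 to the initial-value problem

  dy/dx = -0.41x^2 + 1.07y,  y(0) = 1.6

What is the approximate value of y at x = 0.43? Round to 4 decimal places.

2.4892

Heun: k1 = f(x_n, y_n); k2 = f(x_n + h, y_n + h·k1); y_{n+1} = y_n + (h/2)·(k1 + k2).
x=0.000000, y=1.600000:
  k1 = f(0.000000, 1.600000) = 1.712000
  k2 = f(0.430000, 2.336160) = 2.423882
  y ← 1.600000 + (0.43/2)·(1.712000 + 2.423882) = 2.489215
y(0.43) ≈ 2.4892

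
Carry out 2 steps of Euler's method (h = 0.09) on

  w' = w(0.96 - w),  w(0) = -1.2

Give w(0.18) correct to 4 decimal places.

-1.7420

Euler: w_{n+1} = w_n + h·f(t_n, w_n).
t=0.000000, w=-1.200000: f=-2.592000 → w ← -1.200000 + 0.09·(-2.592000) = -1.433280
t=0.090000, w=-1.433280: f=-3.430240 → w ← -1.433280 + 0.09·(-3.430240) = -1.742002
w(0.18) ≈ -1.7420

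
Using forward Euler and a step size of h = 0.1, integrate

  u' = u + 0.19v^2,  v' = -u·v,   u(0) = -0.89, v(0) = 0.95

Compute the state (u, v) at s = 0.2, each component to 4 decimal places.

-1.0377, 1.1341

Euler on (u,v): u_{n+1} = u_n + h·u', v_{n+1} = v_n + h·v'.
0.000000: (-0.890000, 0.950000); f=(-0.718525, 0.845500) → (-0.961852, 1.034550)
0.100000: (-0.961852, 1.034550); f=(-0.758497, 0.995085) → (-1.037702, 1.134058)
(u(0.2), v(0.2)) ≈ (-1.0377, 1.1341)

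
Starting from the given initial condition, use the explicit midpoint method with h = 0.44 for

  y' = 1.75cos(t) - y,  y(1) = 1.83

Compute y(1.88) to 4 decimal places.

Midpoint: k1 = f(t_n, y_n); k2 = f(t_n + h/2, y_n + (h/2)·k1); y_{n+1} = y_n + h·k2.
t=1.000000, y=1.830000:
  k1 = f(1.000000, 1.830000) = -0.884471
  k2 = f(1.220000, 1.635416) = -1.034036
  y ← 1.830000 + 0.44·(-1.034036) = 1.375024
t=1.440000, y=1.375024:
  k1 = f(1.440000, 1.375024) = -1.146783
  k2 = f(1.660000, 1.122732) = -1.278631
  y ← 1.375024 + 0.44·(-1.278631) = 0.812426
y(1.88) ≈ 0.8124

0.8124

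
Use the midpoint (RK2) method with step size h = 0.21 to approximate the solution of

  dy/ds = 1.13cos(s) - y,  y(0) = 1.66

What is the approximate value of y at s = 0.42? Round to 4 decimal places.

Midpoint: k1 = f(s_n, y_n); k2 = f(s_n + h/2, y_n + (h/2)·k1); y_{n+1} = y_n + h·k2.
s=0.000000, y=1.660000:
  k1 = f(0.000000, 1.660000) = -0.530000
  k2 = f(0.105000, 1.604350) = -0.480573
  y ← 1.660000 + 0.21·(-0.480573) = 1.559080
s=0.210000, y=1.559080:
  k1 = f(0.210000, 1.559080) = -0.453905
  k2 = f(0.315000, 1.511420) = -0.437020
  y ← 1.559080 + 0.21·(-0.437020) = 1.467305
y(0.42) ≈ 1.4673

1.4673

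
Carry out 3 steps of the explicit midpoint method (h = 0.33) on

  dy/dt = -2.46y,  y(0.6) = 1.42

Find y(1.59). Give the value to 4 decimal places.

0.1970

Midpoint: k1 = f(t_n, y_n); k2 = f(t_n + h/2, y_n + (h/2)·k1); y_{n+1} = y_n + h·k2.
t=0.600000, y=1.420000:
  k1 = f(0.600000, 1.420000) = -3.493200
  k2 = f(0.765000, 0.843622) = -2.075310
  y ← 1.420000 + 0.33·(-2.075310) = 0.735148
t=0.930000, y=0.735148:
  k1 = f(0.930000, 0.735148) = -1.808463
  k2 = f(1.095000, 0.436751) = -1.074408
  y ← 0.735148 + 0.33·(-1.074408) = 0.380593
t=1.260000, y=0.380593:
  k1 = f(1.260000, 0.380593) = -0.936259
  k2 = f(1.425000, 0.226110) = -0.556231
  y ← 0.380593 + 0.33·(-0.556231) = 0.197037
y(1.59) ≈ 0.1970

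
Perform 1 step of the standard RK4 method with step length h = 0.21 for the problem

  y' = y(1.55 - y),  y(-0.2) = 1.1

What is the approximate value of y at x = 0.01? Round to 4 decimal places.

1.1965

RK4: k1 = f(x_n, y_n); k2 = f(x_n + h/2, y_n + (h/2)·k1); k3 = f(x_n + h/2, y_n + (h/2)·k2); k4 = f(x_n + h, y_n + h·k3); y_{n+1} = y_n + (h/6)·(k1 + 2k2 + 2k3 + k4).
x=-0.200000, y=1.100000:
  k1 = f(-0.200000, 1.100000) = 0.495000
  k2 = f(-0.095000, 1.151975) = 0.458515
  k3 = f(-0.095000, 1.148144) = 0.461389
  k4 = f(0.010000, 1.196892) = 0.422632
  y ← 1.100000 + (0.21/6)·(k1 + 2k2 + 2k3 + k4) = 1.196510
y(0.01) ≈ 1.1965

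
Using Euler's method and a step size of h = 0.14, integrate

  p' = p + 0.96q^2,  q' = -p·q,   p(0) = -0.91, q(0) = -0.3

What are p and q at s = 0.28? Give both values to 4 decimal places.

Euler on (p,q): p_{n+1} = p_n + h·p', q_{n+1} = q_n + h·q'.
0.000000: (-0.910000, -0.300000); f=(-0.823600, -0.273000) → (-1.025304, -0.338220)
0.140000: (-1.025304, -0.338220); f=(-0.915487, -0.346778) → (-1.153472, -0.386769)
(p(0.28), q(0.28)) ≈ (-1.1535, -0.3868)

-1.1535, -0.3868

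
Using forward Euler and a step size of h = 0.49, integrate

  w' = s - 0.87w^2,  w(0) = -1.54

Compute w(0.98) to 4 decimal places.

Euler: w_{n+1} = w_n + h·f(s_n, w_n).
s=0.000000, w=-1.540000: f=-2.063292 → w ← -1.540000 + 0.49·(-2.063292) = -2.551013
s=0.490000, w=-2.551013: f=-5.171671 → w ← -2.551013 + 0.49·(-5.171671) = -5.085132
w(0.98) ≈ -5.0851

-5.0851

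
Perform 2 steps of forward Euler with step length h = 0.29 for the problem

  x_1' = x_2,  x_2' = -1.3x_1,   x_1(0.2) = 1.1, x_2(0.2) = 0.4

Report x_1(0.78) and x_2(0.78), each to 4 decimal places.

Euler on (x_1,x_2): x_1_{n+1} = x_1_n + h·x_1', x_2_{n+1} = x_2_n + h·x_2'.
0.200000: (1.100000, 0.400000); f=(0.400000, -1.430000) → (1.216000, -0.014700)
0.490000: (1.216000, -0.014700); f=(-0.014700, -1.580800) → (1.211737, -0.473132)
(x_1(0.78), x_2(0.78)) ≈ (1.2117, -0.4731)

1.2117, -0.4731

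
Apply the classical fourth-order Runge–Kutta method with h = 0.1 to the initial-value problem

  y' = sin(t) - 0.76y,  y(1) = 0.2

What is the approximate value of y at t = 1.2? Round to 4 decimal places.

RK4: k1 = f(t_n, y_n); k2 = f(t_n + h/2, y_n + (h/2)·k1); k3 = f(t_n + h/2, y_n + (h/2)·k2); k4 = f(t_n + h, y_n + h·k3); y_{n+1} = y_n + (h/6)·(k1 + 2k2 + 2k3 + k4).
t=1.000000, y=0.200000:
  k1 = f(1.000000, 0.200000) = 0.689471
  k2 = f(1.050000, 0.234474) = 0.689223
  k3 = f(1.050000, 0.234461) = 0.689233
  k4 = f(1.100000, 0.268923) = 0.686826
  y ← 0.200000 + (0.1/6)·(k1 + 2k2 + 2k3 + k4) = 0.268887
t=1.100000, y=0.268887:
  k1 = f(1.100000, 0.268887) = 0.686853
  k2 = f(1.150000, 0.303229) = 0.682310
  k3 = f(1.150000, 0.303002) = 0.682482
  k4 = f(1.200000, 0.337135) = 0.675816
  y ← 0.268887 + (0.1/6)·(k1 + 2k2 + 2k3 + k4) = 0.337091
y(1.2) ≈ 0.3371

0.3371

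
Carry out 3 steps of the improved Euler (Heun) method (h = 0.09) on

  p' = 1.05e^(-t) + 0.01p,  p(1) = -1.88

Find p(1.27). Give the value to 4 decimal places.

Heun: k1 = f(t_n, p_n); k2 = f(t_n + h, p_n + h·k1); p_{n+1} = p_n + (h/2)·(k1 + k2).
t=1.000000, p=-1.880000:
  k1 = f(1.000000, -1.880000) = 0.367473
  k2 = f(1.090000, -1.846927) = 0.334558
  p ← -1.880000 + (0.09/2)·(0.367473 + 0.334558) = -1.848409
t=1.090000, p=-1.848409:
  k1 = f(1.090000, -1.848409) = 0.334543
  k2 = f(1.180000, -1.818300) = 0.304460
  p ← -1.848409 + (0.09/2)·(0.334543 + 0.304460) = -1.819653
t=1.180000, p=-1.819653:
  k1 = f(1.180000, -1.819653) = 0.304446
  k2 = f(1.270000, -1.792253) = 0.276951
  p ← -1.819653 + (0.09/2)·(0.304446 + 0.276951) = -1.793491
p(1.27) ≈ -1.7935

-1.7935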